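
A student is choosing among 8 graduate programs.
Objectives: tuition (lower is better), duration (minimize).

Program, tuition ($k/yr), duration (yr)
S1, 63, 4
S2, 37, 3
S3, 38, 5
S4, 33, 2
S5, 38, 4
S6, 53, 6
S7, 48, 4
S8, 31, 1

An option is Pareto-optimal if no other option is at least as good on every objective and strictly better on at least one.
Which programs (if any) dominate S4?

S8: tuition 31≤33, duration 1≤2 — dominates S4.
Others (S1, S2, S3, S5, S6, S7) are each worse than S4 on at least one objective.

S8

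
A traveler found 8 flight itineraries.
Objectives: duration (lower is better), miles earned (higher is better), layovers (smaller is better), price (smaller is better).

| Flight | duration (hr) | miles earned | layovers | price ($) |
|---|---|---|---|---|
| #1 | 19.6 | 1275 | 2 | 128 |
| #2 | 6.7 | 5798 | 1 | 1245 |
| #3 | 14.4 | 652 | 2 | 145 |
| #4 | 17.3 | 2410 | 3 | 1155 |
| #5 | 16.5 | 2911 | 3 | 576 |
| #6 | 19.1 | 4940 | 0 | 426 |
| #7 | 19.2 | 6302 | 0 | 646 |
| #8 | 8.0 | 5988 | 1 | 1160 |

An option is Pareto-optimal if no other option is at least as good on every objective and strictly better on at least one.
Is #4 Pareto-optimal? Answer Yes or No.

#5 vs #4: duration 16.5≤17.3, miles earned 2911≥2410, layovers 3≤3, price 576≤1155 — #5 is at least as good on every objective and strictly better on at least one, so #5 dominates #4.

No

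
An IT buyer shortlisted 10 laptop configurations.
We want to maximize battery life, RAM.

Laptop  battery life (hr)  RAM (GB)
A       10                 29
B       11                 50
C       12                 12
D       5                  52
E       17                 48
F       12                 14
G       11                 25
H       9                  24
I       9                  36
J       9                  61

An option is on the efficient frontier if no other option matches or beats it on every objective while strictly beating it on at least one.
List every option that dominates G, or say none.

B, E

B: battery life 11≥11, RAM 50≥25 — dominates G.
E: battery life 17≥11, RAM 48≥25 — dominates G.
Others (A, C, D, F, H, I, J) are each worse than G on at least one objective.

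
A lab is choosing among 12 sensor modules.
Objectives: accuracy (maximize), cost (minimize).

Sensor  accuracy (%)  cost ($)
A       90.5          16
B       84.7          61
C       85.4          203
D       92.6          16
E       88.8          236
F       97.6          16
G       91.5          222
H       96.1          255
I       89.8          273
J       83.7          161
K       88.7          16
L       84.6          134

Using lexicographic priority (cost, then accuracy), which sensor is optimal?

First minimize cost: best is 16, kept {A, D, F, K}.
Then maximize accuracy: best is 97.6, kept {F}.

F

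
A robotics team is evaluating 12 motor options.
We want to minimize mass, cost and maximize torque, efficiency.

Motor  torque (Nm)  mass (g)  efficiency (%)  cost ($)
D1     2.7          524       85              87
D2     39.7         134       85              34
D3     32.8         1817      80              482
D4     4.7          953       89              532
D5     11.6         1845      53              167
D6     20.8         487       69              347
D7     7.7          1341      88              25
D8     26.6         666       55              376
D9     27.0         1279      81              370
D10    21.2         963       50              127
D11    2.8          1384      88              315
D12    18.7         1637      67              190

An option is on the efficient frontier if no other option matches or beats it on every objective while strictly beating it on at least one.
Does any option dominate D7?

No

D1: worse on torque (2.7 vs 7.7).
D2: worse on efficiency (85 vs 88).
D3: worse on mass (1817 vs 1341).
D4: worse on torque (4.7 vs 7.7).
D5: worse on mass (1845 vs 1341).
D6: worse on efficiency (69 vs 88).
D8: worse on efficiency (55 vs 88).
D9: worse on efficiency (81 vs 88).
D10: worse on efficiency (50 vs 88).
D11: worse on torque (2.8 vs 7.7).
D12: worse on mass (1637 vs 1341).
No option is at least as good as D7 on every objective and strictly better on one.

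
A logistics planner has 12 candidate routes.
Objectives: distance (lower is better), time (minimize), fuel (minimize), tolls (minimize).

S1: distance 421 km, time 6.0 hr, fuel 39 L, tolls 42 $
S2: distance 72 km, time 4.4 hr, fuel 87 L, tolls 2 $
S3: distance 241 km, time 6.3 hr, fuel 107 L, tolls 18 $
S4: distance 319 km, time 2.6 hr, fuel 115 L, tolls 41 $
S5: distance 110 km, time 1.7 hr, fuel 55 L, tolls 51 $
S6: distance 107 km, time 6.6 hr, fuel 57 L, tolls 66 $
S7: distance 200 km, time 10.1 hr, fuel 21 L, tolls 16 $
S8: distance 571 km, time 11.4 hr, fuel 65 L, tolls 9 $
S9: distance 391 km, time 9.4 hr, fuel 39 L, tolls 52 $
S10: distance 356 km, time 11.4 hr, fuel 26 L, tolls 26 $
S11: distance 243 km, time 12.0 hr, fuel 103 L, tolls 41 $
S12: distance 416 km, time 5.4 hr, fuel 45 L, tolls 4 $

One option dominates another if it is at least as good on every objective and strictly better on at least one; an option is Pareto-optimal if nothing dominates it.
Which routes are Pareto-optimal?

S1, S2, S4, S5, S6, S7, S9, S12

S1: not dominated.
S2: not dominated (best distance).
S3: dominated by S2 (distance 72≤241, time 4.4≤6.3, fuel 87≤107, tolls 2≤18).
S4: not dominated.
S5: not dominated (best time).
S6: not dominated.
S7: not dominated (best fuel).
S8: dominated by S12 (distance 416≤571, time 5.4≤11.4, fuel 45≤65, tolls 4≤9).
S9: not dominated.
S10: dominated by S7 (distance 200≤356, time 10.1≤11.4, fuel 21≤26, tolls 16≤26).
S11: dominated by S2 (distance 72≤243, time 4.4≤12.0, fuel 87≤103, tolls 2≤41).
S12: not dominated.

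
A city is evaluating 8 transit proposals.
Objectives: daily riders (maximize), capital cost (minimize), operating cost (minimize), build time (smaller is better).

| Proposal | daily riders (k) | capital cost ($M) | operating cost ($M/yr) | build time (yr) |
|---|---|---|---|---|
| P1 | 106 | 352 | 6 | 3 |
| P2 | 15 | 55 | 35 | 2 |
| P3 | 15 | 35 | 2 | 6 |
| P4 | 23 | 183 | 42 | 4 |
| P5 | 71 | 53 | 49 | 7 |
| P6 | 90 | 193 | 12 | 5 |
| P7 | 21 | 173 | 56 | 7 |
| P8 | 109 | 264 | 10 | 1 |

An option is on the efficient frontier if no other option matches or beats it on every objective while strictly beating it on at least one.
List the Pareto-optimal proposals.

P1, P2, P3, P4, P5, P6, P8

P1: not dominated.
P2: not dominated.
P3: not dominated (best capital cost).
P4: not dominated.
P5: not dominated.
P6: not dominated.
P7: dominated by P5 (daily riders 71≥21, capital cost 53≤173, operating cost 49≤56, build time 7≤7).
P8: not dominated (best daily riders).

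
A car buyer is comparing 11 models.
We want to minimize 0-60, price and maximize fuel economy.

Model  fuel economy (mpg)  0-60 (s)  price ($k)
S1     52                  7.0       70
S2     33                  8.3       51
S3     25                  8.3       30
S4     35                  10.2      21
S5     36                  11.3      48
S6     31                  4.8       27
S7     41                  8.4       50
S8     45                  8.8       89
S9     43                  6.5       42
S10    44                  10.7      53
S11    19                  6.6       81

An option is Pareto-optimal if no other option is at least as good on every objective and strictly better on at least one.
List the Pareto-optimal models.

S1, S4, S6, S9, S10

S1: not dominated (best fuel economy).
S2: dominated by S9 (fuel economy 43≥33, 0-60 6.5≤8.3, price 42≤51).
S3: dominated by S6 (fuel economy 31≥25, 0-60 4.8≤8.3, price 27≤30).
S4: not dominated (best price).
S5: dominated by S9 (fuel economy 43≥36, 0-60 6.5≤11.3, price 42≤48).
S6: not dominated (best 0-60).
S7: dominated by S9 (fuel economy 43≥41, 0-60 6.5≤8.4, price 42≤50).
S8: dominated by S1 (fuel economy 52≥45, 0-60 7.0≤8.8, price 70≤89).
S9: not dominated.
S10: not dominated.
S11: dominated by S6 (fuel economy 31≥19, 0-60 4.8≤6.6, price 27≤81).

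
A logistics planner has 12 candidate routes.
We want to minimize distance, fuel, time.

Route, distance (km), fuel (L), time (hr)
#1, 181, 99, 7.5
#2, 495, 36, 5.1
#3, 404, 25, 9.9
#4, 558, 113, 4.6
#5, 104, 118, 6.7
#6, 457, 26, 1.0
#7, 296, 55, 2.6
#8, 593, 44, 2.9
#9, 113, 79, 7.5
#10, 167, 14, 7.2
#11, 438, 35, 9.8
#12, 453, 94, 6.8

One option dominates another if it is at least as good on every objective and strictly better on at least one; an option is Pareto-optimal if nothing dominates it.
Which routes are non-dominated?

#5, #6, #7, #9, #10

#1: dominated by #9 (distance 113≤181, fuel 79≤99, time 7.5≤7.5).
#2: dominated by #6 (distance 457≤495, fuel 26≤36, time 1.0≤5.1).
#3: dominated by #10 (distance 167≤404, fuel 14≤25, time 7.2≤9.9).
#4: dominated by #6 (distance 457≤558, fuel 26≤113, time 1.0≤4.6).
#5: not dominated (best distance).
#6: not dominated (best time).
#7: not dominated.
#8: dominated by #6 (distance 457≤593, fuel 26≤44, time 1.0≤2.9).
#9: not dominated.
#10: not dominated (best fuel).
#11: dominated by #10 (distance 167≤438, fuel 14≤35, time 7.2≤9.8).
#12: dominated by #7 (distance 296≤453, fuel 55≤94, time 2.6≤6.8).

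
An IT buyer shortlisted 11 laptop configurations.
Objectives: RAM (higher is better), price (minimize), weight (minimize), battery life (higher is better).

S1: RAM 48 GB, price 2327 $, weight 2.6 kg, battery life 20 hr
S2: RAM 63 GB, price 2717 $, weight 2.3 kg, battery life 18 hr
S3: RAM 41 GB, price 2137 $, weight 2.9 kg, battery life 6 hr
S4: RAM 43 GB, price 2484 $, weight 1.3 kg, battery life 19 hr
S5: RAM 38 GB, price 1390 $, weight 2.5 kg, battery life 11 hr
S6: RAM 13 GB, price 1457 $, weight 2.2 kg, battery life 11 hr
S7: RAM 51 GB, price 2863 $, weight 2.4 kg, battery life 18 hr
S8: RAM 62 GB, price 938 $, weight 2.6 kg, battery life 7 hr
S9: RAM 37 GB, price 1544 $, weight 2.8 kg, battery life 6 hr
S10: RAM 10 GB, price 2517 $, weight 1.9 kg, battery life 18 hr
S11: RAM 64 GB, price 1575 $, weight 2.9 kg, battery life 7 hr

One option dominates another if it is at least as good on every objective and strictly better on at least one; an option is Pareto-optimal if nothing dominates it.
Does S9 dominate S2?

No

S9 vs S2: S9 is worse on RAM (37 vs 63), so it does not dominate S2.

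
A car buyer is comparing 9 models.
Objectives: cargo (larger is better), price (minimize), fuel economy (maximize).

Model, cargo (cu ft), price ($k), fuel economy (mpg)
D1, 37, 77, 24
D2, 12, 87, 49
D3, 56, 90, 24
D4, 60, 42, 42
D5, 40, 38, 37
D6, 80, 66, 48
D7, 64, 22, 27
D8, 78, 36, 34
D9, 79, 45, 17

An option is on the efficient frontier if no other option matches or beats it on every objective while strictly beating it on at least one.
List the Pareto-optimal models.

D1: dominated by D4 (cargo 60≥37, price 42≤77, fuel economy 42≥24).
D2: not dominated (best fuel economy).
D3: dominated by D4 (cargo 60≥56, price 42≤90, fuel economy 42≥24).
D4: not dominated.
D5: not dominated.
D6: not dominated (best cargo).
D7: not dominated (best price).
D8: not dominated.
D9: not dominated.

D2, D4, D5, D6, D7, D8, D9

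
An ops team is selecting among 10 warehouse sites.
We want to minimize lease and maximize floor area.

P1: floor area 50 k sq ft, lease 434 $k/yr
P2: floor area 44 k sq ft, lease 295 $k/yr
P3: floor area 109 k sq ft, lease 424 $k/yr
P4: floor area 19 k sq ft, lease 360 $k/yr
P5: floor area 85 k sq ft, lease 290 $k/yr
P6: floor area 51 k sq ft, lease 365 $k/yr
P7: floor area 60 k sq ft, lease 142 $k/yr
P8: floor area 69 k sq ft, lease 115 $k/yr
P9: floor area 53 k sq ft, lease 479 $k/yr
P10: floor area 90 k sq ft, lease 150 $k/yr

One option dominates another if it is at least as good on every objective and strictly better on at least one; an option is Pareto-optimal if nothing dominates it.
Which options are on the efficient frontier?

P3, P8, P10

P1: dominated by P3 (floor area 109≥50, lease 424≤434).
P2: dominated by P5 (floor area 85≥44, lease 290≤295).
P3: not dominated (best floor area).
P4: dominated by P2 (floor area 44≥19, lease 295≤360).
P5: dominated by P10 (floor area 90≥85, lease 150≤290).
P6: dominated by P5 (floor area 85≥51, lease 290≤365).
P7: dominated by P8 (floor area 69≥60, lease 115≤142).
P8: not dominated (best lease).
P9: dominated by P3 (floor area 109≥53, lease 424≤479).
P10: not dominated.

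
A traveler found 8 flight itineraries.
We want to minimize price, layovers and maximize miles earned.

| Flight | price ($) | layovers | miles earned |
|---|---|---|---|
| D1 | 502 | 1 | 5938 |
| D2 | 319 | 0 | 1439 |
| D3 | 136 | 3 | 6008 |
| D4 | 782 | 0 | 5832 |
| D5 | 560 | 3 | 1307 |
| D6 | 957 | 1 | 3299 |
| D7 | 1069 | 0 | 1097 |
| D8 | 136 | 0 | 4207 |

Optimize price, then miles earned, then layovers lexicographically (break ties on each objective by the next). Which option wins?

D3

First minimize price: best is 136, kept {D3, D8}.
Then maximize miles earned: best is 6008, kept {D3}.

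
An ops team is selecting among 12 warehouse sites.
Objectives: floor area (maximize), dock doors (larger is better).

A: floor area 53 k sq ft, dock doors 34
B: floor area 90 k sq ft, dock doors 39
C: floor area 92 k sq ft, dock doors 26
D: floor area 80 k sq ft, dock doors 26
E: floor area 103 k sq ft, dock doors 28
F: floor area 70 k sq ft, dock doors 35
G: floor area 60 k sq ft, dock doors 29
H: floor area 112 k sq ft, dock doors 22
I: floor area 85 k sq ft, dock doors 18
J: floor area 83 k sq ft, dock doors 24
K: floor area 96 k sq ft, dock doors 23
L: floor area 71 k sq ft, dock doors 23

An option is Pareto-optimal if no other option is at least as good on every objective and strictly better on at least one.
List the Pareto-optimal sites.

A: dominated by B (floor area 90≥53, dock doors 39≥34).
B: not dominated (best dock doors).
C: dominated by E (floor area 103≥92, dock doors 28≥26).
D: dominated by B (floor area 90≥80, dock doors 39≥26).
E: not dominated.
F: dominated by B (floor area 90≥70, dock doors 39≥35).
G: dominated by B (floor area 90≥60, dock doors 39≥29).
H: not dominated (best floor area).
I: dominated by B (floor area 90≥85, dock doors 39≥18).
J: dominated by B (floor area 90≥83, dock doors 39≥24).
K: dominated by E (floor area 103≥96, dock doors 28≥23).
L: dominated by B (floor area 90≥71, dock doors 39≥23).

B, E, H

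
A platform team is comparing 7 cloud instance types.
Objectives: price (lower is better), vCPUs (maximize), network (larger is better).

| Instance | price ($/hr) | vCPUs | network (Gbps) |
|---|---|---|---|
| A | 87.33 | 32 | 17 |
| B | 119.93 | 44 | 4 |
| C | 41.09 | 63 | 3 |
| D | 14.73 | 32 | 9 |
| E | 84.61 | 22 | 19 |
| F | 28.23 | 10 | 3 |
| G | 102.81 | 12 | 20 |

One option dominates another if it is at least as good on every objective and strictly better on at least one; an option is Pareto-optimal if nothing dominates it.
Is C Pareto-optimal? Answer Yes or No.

Yes

A: worse on price (87.33 vs 41.09).
B: worse on price (119.93 vs 41.09).
D: worse on vCPUs (32 vs 63).
E: worse on price (84.61 vs 41.09).
F: worse on vCPUs (10 vs 63).
G: worse on price (102.81 vs 41.09).
No option is at least as good as C on every objective and strictly better on one.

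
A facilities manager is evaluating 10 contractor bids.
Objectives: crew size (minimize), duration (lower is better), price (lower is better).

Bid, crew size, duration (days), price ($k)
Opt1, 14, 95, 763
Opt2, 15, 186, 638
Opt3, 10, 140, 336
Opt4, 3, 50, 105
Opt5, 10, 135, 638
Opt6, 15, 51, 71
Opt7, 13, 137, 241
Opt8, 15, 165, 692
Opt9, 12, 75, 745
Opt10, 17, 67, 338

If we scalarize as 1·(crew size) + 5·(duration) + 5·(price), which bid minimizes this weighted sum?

Opt6

Opt1: 1·14 + 5·95 + 5·763 = 4304
Opt2: 1·15 + 5·186 + 5·638 = 4135
Opt3: 1·10 + 5·140 + 5·336 = 2390
Opt4: 1·3 + 5·50 + 5·105 = 778
Opt5: 1·10 + 5·135 + 5·638 = 3875
Opt6: 1·15 + 5·51 + 5·71 = 625
Opt7: 1·13 + 5·137 + 5·241 = 1903
Opt8: 1·15 + 5·165 + 5·692 = 4300
Opt9: 1·12 + 5·75 + 5·745 = 4112
Opt10: 1·17 + 5·67 + 5·338 = 2042
Lowest: Opt6 at 625.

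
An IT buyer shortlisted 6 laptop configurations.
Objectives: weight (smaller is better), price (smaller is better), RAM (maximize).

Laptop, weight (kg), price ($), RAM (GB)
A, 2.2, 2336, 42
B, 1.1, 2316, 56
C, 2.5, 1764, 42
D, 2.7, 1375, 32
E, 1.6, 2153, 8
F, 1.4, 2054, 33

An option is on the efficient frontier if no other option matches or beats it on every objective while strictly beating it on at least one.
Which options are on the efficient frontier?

B, C, D, F

A: dominated by B (weight 1.1≤2.2, price 2316≤2336, RAM 56≥42).
B: not dominated (best weight).
C: not dominated.
D: not dominated (best price).
E: dominated by F (weight 1.4≤1.6, price 2054≤2153, RAM 33≥8).
F: not dominated.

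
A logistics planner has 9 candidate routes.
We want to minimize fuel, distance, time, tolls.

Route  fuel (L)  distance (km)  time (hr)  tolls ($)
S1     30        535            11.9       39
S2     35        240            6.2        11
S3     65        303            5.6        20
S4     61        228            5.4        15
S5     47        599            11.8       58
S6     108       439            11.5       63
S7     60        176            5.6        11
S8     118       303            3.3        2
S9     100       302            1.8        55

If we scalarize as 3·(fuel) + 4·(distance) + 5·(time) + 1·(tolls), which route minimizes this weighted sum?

S7

S1: 3·30 + 4·535 + 5·11.9 + 1·39 = 2328.5
S2: 3·35 + 4·240 + 5·6.2 + 1·11 = 1107.0
S3: 3·65 + 4·303 + 5·5.6 + 1·20 = 1455.0
S4: 3·61 + 4·228 + 5·5.4 + 1·15 = 1137.0
S5: 3·47 + 4·599 + 5·11.8 + 1·58 = 2654.0
S6: 3·108 + 4·439 + 5·11.5 + 1·63 = 2200.5
S7: 3·60 + 4·176 + 5·5.6 + 1·11 = 923.0
S8: 3·118 + 4·303 + 5·3.3 + 1·2 = 1584.5
S9: 3·100 + 4·302 + 5·1.8 + 1·55 = 1572.0
Lowest: S7 at 923.0.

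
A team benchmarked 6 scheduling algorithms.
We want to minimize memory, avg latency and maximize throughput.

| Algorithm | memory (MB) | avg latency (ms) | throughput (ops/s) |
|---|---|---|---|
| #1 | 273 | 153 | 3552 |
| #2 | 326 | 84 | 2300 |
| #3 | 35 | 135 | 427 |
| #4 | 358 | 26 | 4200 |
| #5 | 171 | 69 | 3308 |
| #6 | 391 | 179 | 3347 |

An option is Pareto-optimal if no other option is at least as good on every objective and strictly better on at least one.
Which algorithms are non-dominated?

#1: not dominated.
#2: dominated by #5 (memory 171≤326, avg latency 69≤84, throughput 3308≥2300).
#3: not dominated (best memory).
#4: not dominated (best avg latency).
#5: not dominated.
#6: dominated by #1 (memory 273≤391, avg latency 153≤179, throughput 3552≥3347).

#1, #3, #4, #5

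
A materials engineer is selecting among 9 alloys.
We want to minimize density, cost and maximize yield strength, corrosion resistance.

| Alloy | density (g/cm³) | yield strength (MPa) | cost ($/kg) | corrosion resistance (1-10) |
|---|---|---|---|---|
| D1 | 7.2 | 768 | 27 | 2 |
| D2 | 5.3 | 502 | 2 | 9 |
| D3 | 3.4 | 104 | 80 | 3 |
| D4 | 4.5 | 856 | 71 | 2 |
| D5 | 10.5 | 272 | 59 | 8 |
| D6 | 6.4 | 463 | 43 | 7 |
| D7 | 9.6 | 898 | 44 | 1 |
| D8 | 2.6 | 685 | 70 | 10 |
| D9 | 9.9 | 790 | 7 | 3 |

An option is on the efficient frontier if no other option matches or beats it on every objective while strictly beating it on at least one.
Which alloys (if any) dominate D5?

D2

D2: density 5.3≤10.5, yield strength 502≥272, cost 2≤59, corrosion resistance 9≥8 — dominates D5.
Others (D1, D3, D4, D6, D7, D8, D9) are each worse than D5 on at least one objective.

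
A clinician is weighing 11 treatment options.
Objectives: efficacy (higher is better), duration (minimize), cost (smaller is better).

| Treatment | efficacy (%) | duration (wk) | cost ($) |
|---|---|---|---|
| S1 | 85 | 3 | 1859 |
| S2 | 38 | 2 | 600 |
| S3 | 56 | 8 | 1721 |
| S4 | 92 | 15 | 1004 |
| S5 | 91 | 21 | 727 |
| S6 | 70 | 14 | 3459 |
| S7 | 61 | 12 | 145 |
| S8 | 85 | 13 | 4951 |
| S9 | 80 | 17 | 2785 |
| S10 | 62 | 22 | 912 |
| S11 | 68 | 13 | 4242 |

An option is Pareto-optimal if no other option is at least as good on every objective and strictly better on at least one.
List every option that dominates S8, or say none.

S1: efficacy 85≥85, duration 3≤13, cost 1859≤4951 — dominates S8.
Others (S2, S3, S4, S5, S6, S7, S9, S10, S11) are each worse than S8 on at least one objective.

S1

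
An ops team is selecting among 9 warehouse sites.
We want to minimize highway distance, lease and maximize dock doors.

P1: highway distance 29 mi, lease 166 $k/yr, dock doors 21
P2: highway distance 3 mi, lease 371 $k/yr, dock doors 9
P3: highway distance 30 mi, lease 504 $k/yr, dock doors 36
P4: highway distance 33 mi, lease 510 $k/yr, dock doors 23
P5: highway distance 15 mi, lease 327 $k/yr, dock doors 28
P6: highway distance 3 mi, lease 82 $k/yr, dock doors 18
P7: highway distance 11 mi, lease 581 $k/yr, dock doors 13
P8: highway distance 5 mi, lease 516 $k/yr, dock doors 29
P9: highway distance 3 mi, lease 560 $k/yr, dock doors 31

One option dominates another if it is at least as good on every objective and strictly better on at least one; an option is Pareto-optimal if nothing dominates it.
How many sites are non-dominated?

6

P1: not dominated.
P2: dominated by P6 (highway distance 3≤3, lease 82≤371, dock doors 18≥9).
P3: not dominated (best dock doors).
P4: dominated by P3 (highway distance 30≤33, lease 504≤510, dock doors 36≥23).
P5: not dominated.
P6: not dominated (best lease).
P7: dominated by P6 (highway distance 3≤11, lease 82≤581, dock doors 18≥13).
P8: not dominated.
P9: not dominated.
Pareto-optimal: P1, P3, P5, P6, P8, P9 → 6.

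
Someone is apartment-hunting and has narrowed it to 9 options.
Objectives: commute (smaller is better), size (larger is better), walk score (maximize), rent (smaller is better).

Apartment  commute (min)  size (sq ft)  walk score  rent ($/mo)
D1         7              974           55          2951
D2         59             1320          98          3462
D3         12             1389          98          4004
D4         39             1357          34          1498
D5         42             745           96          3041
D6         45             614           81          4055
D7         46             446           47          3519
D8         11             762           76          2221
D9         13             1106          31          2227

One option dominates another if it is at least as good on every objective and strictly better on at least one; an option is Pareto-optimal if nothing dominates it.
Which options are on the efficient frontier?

D1, D2, D3, D4, D5, D8, D9

D1: not dominated (best commute).
D2: not dominated.
D3: not dominated (best size).
D4: not dominated (best rent).
D5: not dominated.
D6: dominated by D3 (commute 12≤45, size 1389≥614, walk score 98≥81, rent 4004≤4055).
D7: dominated by D1 (commute 7≤46, size 974≥446, walk score 55≥47, rent 2951≤3519).
D8: not dominated.
D9: not dominated.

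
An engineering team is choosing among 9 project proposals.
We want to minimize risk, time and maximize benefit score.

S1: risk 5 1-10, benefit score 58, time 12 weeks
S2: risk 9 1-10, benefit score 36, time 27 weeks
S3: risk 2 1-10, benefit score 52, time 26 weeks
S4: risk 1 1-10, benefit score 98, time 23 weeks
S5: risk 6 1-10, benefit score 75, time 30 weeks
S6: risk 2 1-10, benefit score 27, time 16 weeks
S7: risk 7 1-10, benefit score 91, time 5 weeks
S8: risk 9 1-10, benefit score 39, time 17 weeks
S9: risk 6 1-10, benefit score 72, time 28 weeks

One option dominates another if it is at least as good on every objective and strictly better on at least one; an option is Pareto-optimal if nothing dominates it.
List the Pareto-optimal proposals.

S1: not dominated.
S2: dominated by S1 (risk 5≤9, benefit score 58≥36, time 12≤27).
S3: dominated by S4 (risk 1≤2, benefit score 98≥52, time 23≤26).
S4: not dominated (best risk).
S5: dominated by S4 (risk 1≤6, benefit score 98≥75, time 23≤30).
S6: not dominated.
S7: not dominated (best time).
S8: dominated by S1 (risk 5≤9, benefit score 58≥39, time 12≤17).
S9: dominated by S4 (risk 1≤6, benefit score 98≥72, time 23≤28).

S1, S4, S6, S7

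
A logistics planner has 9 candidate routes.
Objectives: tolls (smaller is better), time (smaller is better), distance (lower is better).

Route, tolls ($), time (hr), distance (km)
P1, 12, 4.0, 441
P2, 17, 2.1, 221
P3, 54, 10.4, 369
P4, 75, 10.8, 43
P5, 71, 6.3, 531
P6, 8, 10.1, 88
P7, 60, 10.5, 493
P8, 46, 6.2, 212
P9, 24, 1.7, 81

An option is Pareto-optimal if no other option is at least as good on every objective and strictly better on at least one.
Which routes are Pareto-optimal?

P1: not dominated.
P2: not dominated.
P3: dominated by P2 (tolls 17≤54, time 2.1≤10.4, distance 221≤369).
P4: not dominated (best distance).
P5: dominated by P1 (tolls 12≤71, time 4.0≤6.3, distance 441≤531).
P6: not dominated (best tolls).
P7: dominated by P1 (tolls 12≤60, time 4.0≤10.5, distance 441≤493).
P8: dominated by P9 (tolls 24≤46, time 1.7≤6.2, distance 81≤212).
P9: not dominated (best time).

P1, P2, P4, P6, P9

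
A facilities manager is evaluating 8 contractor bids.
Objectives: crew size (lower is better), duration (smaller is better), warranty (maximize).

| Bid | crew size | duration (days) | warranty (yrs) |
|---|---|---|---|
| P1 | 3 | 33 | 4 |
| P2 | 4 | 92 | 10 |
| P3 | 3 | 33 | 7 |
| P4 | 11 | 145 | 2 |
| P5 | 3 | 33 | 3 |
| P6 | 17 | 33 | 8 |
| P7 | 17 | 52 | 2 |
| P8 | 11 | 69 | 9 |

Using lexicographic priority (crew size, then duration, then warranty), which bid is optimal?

First minimize crew size: best is 3, kept {P1, P3, P5}.
Then minimize duration: best is 33, kept {P1, P3, P5}.
Then maximize warranty: best is 7, kept {P3}.

P3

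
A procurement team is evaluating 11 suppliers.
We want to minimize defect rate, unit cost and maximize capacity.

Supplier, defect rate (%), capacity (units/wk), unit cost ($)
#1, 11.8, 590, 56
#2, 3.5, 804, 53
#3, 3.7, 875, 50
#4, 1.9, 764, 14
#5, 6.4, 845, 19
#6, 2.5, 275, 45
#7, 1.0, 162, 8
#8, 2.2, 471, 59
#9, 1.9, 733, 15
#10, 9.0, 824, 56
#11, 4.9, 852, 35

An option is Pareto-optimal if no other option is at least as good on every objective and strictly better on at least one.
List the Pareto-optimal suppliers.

#1: dominated by #2 (defect rate 3.5≤11.8, capacity 804≥590, unit cost 53≤56).
#2: not dominated.
#3: not dominated (best capacity).
#4: not dominated.
#5: not dominated.
#6: dominated by #4 (defect rate 1.9≤2.5, capacity 764≥275, unit cost 14≤45).
#7: not dominated (best defect rate).
#8: dominated by #4 (defect rate 1.9≤2.2, capacity 764≥471, unit cost 14≤59).
#9: dominated by #4 (defect rate 1.9≤1.9, capacity 764≥733, unit cost 14≤15).
#10: dominated by #3 (defect rate 3.7≤9.0, capacity 875≥824, unit cost 50≤56).
#11: not dominated.

#2, #3, #4, #5, #7, #11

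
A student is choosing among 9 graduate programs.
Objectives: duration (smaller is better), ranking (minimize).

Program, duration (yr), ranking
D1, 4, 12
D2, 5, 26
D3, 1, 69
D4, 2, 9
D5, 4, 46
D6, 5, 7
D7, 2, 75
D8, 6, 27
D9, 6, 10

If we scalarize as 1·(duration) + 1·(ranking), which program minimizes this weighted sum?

D4

D1: 1·4 + 1·12 = 16
D2: 1·5 + 1·26 = 31
D3: 1·1 + 1·69 = 70
D4: 1·2 + 1·9 = 11
D5: 1·4 + 1·46 = 50
D6: 1·5 + 1·7 = 12
D7: 1·2 + 1·75 = 77
D8: 1·6 + 1·27 = 33
D9: 1·6 + 1·10 = 16
Lowest: D4 at 11.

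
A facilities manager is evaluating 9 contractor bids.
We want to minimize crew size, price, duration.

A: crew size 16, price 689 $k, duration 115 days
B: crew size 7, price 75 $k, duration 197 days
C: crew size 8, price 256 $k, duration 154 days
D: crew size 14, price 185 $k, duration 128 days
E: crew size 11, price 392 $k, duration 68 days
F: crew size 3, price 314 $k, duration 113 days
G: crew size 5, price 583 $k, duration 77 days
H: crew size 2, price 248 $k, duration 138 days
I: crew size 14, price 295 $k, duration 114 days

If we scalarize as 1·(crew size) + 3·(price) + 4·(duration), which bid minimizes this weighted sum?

A: 1·16 + 3·689 + 4·115 = 2543
B: 1·7 + 3·75 + 4·197 = 1020
C: 1·8 + 3·256 + 4·154 = 1392
D: 1·14 + 3·185 + 4·128 = 1081
E: 1·11 + 3·392 + 4·68 = 1459
F: 1·3 + 3·314 + 4·113 = 1397
G: 1·5 + 3·583 + 4·77 = 2062
H: 1·2 + 3·248 + 4·138 = 1298
I: 1·14 + 3·295 + 4·114 = 1355
Lowest: B at 1020.

B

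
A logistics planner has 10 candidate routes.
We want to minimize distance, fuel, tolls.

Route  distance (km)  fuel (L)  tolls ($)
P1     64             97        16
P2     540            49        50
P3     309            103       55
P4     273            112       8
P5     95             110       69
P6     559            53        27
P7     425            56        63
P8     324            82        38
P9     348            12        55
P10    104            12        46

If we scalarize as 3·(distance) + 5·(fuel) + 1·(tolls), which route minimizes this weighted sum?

P10

P1: 3·64 + 5·97 + 1·16 = 693
P2: 3·540 + 5·49 + 1·50 = 1915
P3: 3·309 + 5·103 + 1·55 = 1497
P4: 3·273 + 5·112 + 1·8 = 1387
P5: 3·95 + 5·110 + 1·69 = 904
P6: 3·559 + 5·53 + 1·27 = 1969
P7: 3·425 + 5·56 + 1·63 = 1618
P8: 3·324 + 5·82 + 1·38 = 1420
P9: 3·348 + 5·12 + 1·55 = 1159
P10: 3·104 + 5·12 + 1·46 = 418
Lowest: P10 at 418.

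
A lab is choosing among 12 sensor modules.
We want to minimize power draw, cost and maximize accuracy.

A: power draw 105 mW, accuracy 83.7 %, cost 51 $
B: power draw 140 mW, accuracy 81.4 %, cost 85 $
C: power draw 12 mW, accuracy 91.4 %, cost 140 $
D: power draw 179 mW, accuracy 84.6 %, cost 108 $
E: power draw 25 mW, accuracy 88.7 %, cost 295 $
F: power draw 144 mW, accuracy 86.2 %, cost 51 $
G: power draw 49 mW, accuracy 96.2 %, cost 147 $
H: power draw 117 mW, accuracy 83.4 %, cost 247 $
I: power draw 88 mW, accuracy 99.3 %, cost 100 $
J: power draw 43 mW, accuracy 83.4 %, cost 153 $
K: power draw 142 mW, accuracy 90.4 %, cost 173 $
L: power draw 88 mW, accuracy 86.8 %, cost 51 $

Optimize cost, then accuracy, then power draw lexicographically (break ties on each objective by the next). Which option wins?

First minimize cost: best is 51, kept {A, F, L}.
Then maximize accuracy: best is 86.8, kept {L}.

L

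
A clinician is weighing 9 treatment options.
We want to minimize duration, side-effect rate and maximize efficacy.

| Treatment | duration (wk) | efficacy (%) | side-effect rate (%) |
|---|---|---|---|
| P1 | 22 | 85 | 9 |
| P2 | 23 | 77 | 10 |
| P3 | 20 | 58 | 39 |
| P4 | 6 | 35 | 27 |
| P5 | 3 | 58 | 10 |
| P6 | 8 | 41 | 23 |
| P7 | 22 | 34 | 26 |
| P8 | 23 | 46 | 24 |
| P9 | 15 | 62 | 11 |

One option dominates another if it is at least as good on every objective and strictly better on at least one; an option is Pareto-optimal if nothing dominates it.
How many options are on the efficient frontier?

3

P1: not dominated (best efficacy).
P2: dominated by P1 (duration 22≤23, efficacy 85≥77, side-effect rate 9≤10).
P3: dominated by P5 (duration 3≤20, efficacy 58≥58, side-effect rate 10≤39).
P4: dominated by P5 (duration 3≤6, efficacy 58≥35, side-effect rate 10≤27).
P5: not dominated (best duration).
P6: dominated by P5 (duration 3≤8, efficacy 58≥41, side-effect rate 10≤23).
P7: dominated by P1 (duration 22≤22, efficacy 85≥34, side-effect rate 9≤26).
P8: dominated by P1 (duration 22≤23, efficacy 85≥46, side-effect rate 9≤24).
P9: not dominated.
Pareto-optimal: P1, P5, P9 → 3.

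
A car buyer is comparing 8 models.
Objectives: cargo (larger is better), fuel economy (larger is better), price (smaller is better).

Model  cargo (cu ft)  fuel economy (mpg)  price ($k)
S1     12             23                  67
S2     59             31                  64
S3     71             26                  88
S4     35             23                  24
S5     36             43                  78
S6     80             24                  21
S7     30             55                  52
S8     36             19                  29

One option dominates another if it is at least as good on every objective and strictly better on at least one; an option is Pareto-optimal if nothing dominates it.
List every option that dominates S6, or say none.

none

S1: worse on cargo (12 vs 80).
S2: worse on cargo (59 vs 80).
S3: worse on cargo (71 vs 80).
S4: worse on cargo (35 vs 80).
S5: worse on cargo (36 vs 80).
S7: worse on cargo (30 vs 80).
S8: worse on cargo (36 vs 80).
No option dominates S6.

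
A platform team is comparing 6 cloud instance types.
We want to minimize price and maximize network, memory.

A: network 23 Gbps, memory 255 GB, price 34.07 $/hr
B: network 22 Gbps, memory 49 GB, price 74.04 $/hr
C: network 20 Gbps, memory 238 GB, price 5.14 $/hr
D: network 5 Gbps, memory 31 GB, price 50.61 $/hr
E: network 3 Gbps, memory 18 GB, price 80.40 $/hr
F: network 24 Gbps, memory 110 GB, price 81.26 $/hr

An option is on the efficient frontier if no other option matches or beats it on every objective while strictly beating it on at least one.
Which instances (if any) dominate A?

none

B: worse on network (22 vs 23).
C: worse on network (20 vs 23).
D: worse on network (5 vs 23).
E: worse on network (3 vs 23).
F: worse on memory (110 vs 255).
No option dominates A.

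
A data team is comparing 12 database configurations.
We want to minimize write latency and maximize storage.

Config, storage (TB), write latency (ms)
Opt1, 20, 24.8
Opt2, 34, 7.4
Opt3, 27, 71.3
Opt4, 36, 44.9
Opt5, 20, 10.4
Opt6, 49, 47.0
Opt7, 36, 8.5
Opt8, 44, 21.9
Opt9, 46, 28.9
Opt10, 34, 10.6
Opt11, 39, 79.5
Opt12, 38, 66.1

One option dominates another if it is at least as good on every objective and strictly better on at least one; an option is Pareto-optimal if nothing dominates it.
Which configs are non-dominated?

Opt2, Opt6, Opt7, Opt8, Opt9

Opt1: dominated by Opt2 (storage 34≥20, write latency 7.4≤24.8).
Opt2: not dominated (best write latency).
Opt3: dominated by Opt2 (storage 34≥27, write latency 7.4≤71.3).
Opt4: dominated by Opt7 (storage 36≥36, write latency 8.5≤44.9).
Opt5: dominated by Opt2 (storage 34≥20, write latency 7.4≤10.4).
Opt6: not dominated (best storage).
Opt7: not dominated.
Opt8: not dominated.
Opt9: not dominated.
Opt10: dominated by Opt2 (storage 34≥34, write latency 7.4≤10.6).
Opt11: dominated by Opt6 (storage 49≥39, write latency 47.0≤79.5).
Opt12: dominated by Opt6 (storage 49≥38, write latency 47.0≤66.1).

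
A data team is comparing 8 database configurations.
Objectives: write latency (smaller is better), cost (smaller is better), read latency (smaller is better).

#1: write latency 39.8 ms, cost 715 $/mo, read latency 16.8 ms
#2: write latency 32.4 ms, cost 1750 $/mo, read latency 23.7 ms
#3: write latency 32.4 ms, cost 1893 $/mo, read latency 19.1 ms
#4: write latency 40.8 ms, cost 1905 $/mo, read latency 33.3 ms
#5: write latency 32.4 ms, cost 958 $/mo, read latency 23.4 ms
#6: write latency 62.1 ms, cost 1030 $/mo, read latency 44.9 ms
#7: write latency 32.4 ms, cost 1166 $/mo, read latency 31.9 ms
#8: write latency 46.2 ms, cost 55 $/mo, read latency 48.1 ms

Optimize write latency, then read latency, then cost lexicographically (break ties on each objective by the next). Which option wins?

First minimize write latency: best is 32.4, kept {#2, #3, #5, #7}.
Then minimize read latency: best is 19.1, kept {#3}.

#3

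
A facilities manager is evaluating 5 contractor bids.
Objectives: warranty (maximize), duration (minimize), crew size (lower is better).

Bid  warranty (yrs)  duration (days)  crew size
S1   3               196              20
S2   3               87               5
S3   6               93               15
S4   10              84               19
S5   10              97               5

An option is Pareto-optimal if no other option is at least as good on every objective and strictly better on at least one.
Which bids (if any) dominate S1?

S2: warranty 3≥3, duration 87≤196, crew size 5≤20 — dominates S1.
S3: warranty 6≥3, duration 93≤196, crew size 15≤20 — dominates S1.
S4: warranty 10≥3, duration 84≤196, crew size 19≤20 — dominates S1.
S5: warranty 10≥3, duration 97≤196, crew size 5≤20 — dominates S1.

S2, S3, S4, S5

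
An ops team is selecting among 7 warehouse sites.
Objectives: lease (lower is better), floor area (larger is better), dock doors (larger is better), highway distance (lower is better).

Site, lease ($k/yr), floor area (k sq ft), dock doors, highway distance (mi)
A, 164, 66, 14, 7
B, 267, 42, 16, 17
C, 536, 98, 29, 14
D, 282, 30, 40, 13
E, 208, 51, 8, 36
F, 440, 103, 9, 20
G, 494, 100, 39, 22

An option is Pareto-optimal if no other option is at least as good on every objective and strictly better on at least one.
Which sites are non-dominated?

A, B, C, D, F, G

A: not dominated (best lease).
B: not dominated.
C: not dominated.
D: not dominated (best dock doors).
E: dominated by A (lease 164≤208, floor area 66≥51, dock doors 14≥8, highway distance 7≤36).
F: not dominated (best floor area).
G: not dominated.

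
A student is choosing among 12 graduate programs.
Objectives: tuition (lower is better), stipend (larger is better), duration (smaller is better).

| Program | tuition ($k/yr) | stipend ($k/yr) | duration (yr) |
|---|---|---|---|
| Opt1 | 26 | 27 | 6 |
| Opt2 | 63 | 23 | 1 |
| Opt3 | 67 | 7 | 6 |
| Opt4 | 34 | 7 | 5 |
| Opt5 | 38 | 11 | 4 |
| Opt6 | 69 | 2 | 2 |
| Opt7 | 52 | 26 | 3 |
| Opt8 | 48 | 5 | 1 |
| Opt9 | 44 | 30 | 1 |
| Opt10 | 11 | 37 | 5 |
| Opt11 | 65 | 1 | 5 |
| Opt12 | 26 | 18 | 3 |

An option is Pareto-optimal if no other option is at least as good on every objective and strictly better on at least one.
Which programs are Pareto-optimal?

Opt1: dominated by Opt10 (tuition 11≤26, stipend 37≥27, duration 5≤6).
Opt2: dominated by Opt9 (tuition 44≤63, stipend 30≥23, duration 1≤1).
Opt3: dominated by Opt1 (tuition 26≤67, stipend 27≥7, duration 6≤6).
Opt4: dominated by Opt10 (tuition 11≤34, stipend 37≥7, duration 5≤5).
Opt5: dominated by Opt12 (tuition 26≤38, stipend 18≥11, duration 3≤4).
Opt6: dominated by Opt2 (tuition 63≤69, stipend 23≥2, duration 1≤2).
Opt7: dominated by Opt9 (tuition 44≤52, stipend 30≥26, duration 1≤3).
Opt8: dominated by Opt9 (tuition 44≤48, stipend 30≥5, duration 1≤1).
Opt9: not dominated.
Opt10: not dominated (best tuition).
Opt11: dominated by Opt2 (tuition 63≤65, stipend 23≥1, duration 1≤5).
Opt12: not dominated.

Opt9, Opt10, Opt12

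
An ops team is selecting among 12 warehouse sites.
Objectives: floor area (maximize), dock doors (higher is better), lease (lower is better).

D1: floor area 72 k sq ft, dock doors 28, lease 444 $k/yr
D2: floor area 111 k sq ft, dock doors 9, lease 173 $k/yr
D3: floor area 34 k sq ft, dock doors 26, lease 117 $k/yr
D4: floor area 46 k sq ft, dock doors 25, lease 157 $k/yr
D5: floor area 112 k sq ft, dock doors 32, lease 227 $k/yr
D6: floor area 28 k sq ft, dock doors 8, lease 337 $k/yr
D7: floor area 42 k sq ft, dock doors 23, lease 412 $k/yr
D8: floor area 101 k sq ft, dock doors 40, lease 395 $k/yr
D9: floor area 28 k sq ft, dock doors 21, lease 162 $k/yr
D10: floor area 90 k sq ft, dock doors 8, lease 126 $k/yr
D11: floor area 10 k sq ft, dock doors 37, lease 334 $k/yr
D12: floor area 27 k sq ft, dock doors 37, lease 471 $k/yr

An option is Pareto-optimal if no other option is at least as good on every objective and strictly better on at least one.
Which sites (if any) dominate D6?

D2: floor area 111≥28, dock doors 9≥8, lease 173≤337 — dominates D6.
D3: floor area 34≥28, dock doors 26≥8, lease 117≤337 — dominates D6.
D4: floor area 46≥28, dock doors 25≥8, lease 157≤337 — dominates D6.
D5: floor area 112≥28, dock doors 32≥8, lease 227≤337 — dominates D6.
D9: floor area 28≥28, dock doors 21≥8, lease 162≤337 — dominates D6.
D10: floor area 90≥28, dock doors 8≥8, lease 126≤337 — dominates D6.
Others (D1, D7, D8, D11, D12) are each worse than D6 on at least one objective.

D2, D3, D4, D5, D9, D10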